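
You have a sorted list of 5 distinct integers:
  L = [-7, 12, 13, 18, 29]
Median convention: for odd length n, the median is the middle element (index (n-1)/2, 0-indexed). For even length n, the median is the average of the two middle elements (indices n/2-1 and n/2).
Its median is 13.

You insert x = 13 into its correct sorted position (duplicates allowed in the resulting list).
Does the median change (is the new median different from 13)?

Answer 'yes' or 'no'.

Old median = 13
Insert x = 13
New median = 13
Changed? no

Answer: no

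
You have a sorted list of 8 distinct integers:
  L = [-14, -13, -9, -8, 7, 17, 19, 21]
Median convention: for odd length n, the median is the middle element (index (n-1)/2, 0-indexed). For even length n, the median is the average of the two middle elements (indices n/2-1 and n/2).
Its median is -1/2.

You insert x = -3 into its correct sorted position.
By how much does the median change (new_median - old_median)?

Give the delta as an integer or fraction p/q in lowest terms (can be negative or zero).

Answer: -5/2

Derivation:
Old median = -1/2
After inserting x = -3: new sorted = [-14, -13, -9, -8, -3, 7, 17, 19, 21]
New median = -3
Delta = -3 - -1/2 = -5/2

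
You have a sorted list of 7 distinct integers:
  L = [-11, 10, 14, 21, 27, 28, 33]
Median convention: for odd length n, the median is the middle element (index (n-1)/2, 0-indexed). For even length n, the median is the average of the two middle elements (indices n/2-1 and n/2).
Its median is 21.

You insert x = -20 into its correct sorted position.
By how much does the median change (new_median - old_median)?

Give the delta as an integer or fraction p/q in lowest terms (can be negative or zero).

Answer: -7/2

Derivation:
Old median = 21
After inserting x = -20: new sorted = [-20, -11, 10, 14, 21, 27, 28, 33]
New median = 35/2
Delta = 35/2 - 21 = -7/2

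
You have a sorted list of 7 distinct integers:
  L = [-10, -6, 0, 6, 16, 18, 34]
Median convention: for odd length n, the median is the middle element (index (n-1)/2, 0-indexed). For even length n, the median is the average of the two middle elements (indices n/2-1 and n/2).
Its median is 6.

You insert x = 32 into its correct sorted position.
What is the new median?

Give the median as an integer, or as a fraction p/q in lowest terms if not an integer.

Answer: 11

Derivation:
Old list (sorted, length 7): [-10, -6, 0, 6, 16, 18, 34]
Old median = 6
Insert x = 32
Old length odd (7). Middle was index 3 = 6.
New length even (8). New median = avg of two middle elements.
x = 32: 6 elements are < x, 1 elements are > x.
New sorted list: [-10, -6, 0, 6, 16, 18, 32, 34]
New median = 11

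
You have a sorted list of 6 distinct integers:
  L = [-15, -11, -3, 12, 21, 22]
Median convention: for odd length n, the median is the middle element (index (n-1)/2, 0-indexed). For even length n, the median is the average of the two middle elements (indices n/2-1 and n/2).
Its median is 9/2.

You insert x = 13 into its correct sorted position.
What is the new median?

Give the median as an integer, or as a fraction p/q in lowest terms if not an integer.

Old list (sorted, length 6): [-15, -11, -3, 12, 21, 22]
Old median = 9/2
Insert x = 13
Old length even (6). Middle pair: indices 2,3 = -3,12.
New length odd (7). New median = single middle element.
x = 13: 4 elements are < x, 2 elements are > x.
New sorted list: [-15, -11, -3, 12, 13, 21, 22]
New median = 12

Answer: 12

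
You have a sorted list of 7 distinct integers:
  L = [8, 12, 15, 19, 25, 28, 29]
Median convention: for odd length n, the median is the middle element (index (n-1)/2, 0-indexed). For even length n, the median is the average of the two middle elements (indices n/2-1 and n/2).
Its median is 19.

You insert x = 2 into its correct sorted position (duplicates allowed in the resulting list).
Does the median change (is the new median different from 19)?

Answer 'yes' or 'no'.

Answer: yes

Derivation:
Old median = 19
Insert x = 2
New median = 17
Changed? yes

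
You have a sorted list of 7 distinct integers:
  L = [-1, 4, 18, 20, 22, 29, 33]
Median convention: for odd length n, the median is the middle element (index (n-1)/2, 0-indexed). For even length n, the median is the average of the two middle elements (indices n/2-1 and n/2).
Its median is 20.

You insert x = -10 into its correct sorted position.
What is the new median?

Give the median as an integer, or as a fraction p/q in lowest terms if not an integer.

Answer: 19

Derivation:
Old list (sorted, length 7): [-1, 4, 18, 20, 22, 29, 33]
Old median = 20
Insert x = -10
Old length odd (7). Middle was index 3 = 20.
New length even (8). New median = avg of two middle elements.
x = -10: 0 elements are < x, 7 elements are > x.
New sorted list: [-10, -1, 4, 18, 20, 22, 29, 33]
New median = 19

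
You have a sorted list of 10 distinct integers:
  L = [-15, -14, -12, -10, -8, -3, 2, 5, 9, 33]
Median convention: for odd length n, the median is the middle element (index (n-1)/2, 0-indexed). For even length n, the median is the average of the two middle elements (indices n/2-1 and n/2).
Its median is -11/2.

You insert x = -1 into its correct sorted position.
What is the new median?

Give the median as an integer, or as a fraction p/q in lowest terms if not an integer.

Old list (sorted, length 10): [-15, -14, -12, -10, -8, -3, 2, 5, 9, 33]
Old median = -11/2
Insert x = -1
Old length even (10). Middle pair: indices 4,5 = -8,-3.
New length odd (11). New median = single middle element.
x = -1: 6 elements are < x, 4 elements are > x.
New sorted list: [-15, -14, -12, -10, -8, -3, -1, 2, 5, 9, 33]
New median = -3

Answer: -3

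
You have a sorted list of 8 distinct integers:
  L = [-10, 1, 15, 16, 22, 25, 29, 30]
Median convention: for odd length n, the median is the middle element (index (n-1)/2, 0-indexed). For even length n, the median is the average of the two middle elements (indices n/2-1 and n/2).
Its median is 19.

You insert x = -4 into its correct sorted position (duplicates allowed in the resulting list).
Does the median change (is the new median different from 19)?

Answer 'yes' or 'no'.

Old median = 19
Insert x = -4
New median = 16
Changed? yes

Answer: yes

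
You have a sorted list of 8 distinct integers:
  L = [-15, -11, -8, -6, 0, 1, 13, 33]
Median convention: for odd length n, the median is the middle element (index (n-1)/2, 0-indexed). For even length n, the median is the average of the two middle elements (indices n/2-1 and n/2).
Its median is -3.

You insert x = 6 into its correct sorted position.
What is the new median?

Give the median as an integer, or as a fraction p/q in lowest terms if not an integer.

Old list (sorted, length 8): [-15, -11, -8, -6, 0, 1, 13, 33]
Old median = -3
Insert x = 6
Old length even (8). Middle pair: indices 3,4 = -6,0.
New length odd (9). New median = single middle element.
x = 6: 6 elements are < x, 2 elements are > x.
New sorted list: [-15, -11, -8, -6, 0, 1, 6, 13, 33]
New median = 0

Answer: 0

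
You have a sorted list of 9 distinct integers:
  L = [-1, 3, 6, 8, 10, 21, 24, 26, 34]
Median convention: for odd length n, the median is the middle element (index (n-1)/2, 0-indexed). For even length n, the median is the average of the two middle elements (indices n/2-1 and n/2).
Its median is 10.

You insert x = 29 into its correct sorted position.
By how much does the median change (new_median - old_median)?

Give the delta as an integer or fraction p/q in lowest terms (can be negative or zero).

Answer: 11/2

Derivation:
Old median = 10
After inserting x = 29: new sorted = [-1, 3, 6, 8, 10, 21, 24, 26, 29, 34]
New median = 31/2
Delta = 31/2 - 10 = 11/2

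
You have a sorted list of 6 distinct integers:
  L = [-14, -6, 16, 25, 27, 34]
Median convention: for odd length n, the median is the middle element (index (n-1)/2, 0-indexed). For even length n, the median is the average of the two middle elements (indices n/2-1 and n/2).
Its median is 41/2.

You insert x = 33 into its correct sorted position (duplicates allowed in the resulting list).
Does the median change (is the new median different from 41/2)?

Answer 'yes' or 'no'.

Old median = 41/2
Insert x = 33
New median = 25
Changed? yes

Answer: yes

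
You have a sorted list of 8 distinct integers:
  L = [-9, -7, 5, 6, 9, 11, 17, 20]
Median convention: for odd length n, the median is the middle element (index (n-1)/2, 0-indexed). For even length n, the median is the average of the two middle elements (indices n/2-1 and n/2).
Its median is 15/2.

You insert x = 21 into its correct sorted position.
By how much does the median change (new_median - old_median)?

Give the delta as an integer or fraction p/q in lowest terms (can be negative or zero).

Old median = 15/2
After inserting x = 21: new sorted = [-9, -7, 5, 6, 9, 11, 17, 20, 21]
New median = 9
Delta = 9 - 15/2 = 3/2

Answer: 3/2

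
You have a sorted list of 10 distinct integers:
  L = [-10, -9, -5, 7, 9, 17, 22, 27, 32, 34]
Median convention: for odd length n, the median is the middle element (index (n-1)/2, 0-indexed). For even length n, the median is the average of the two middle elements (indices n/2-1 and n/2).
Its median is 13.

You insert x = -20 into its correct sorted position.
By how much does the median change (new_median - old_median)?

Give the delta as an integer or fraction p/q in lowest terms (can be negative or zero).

Old median = 13
After inserting x = -20: new sorted = [-20, -10, -9, -5, 7, 9, 17, 22, 27, 32, 34]
New median = 9
Delta = 9 - 13 = -4

Answer: -4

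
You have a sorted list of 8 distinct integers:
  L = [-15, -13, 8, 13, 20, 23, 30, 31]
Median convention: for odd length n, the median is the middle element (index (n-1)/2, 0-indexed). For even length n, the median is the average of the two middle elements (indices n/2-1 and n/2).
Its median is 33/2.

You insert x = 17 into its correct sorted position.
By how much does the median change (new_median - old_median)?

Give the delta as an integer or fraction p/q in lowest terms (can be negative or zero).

Answer: 1/2

Derivation:
Old median = 33/2
After inserting x = 17: new sorted = [-15, -13, 8, 13, 17, 20, 23, 30, 31]
New median = 17
Delta = 17 - 33/2 = 1/2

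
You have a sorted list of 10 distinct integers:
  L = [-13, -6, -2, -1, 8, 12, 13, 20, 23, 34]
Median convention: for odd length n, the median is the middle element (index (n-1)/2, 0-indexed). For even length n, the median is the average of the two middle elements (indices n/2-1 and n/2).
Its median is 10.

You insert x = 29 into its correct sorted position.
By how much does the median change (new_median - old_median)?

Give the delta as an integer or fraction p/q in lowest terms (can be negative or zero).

Old median = 10
After inserting x = 29: new sorted = [-13, -6, -2, -1, 8, 12, 13, 20, 23, 29, 34]
New median = 12
Delta = 12 - 10 = 2

Answer: 2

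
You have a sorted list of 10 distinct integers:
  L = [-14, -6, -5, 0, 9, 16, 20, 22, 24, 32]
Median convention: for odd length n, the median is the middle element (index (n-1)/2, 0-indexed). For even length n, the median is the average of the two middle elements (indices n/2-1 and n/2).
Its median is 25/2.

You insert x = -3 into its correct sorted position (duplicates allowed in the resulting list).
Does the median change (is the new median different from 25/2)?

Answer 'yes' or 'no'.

Old median = 25/2
Insert x = -3
New median = 9
Changed? yes

Answer: yes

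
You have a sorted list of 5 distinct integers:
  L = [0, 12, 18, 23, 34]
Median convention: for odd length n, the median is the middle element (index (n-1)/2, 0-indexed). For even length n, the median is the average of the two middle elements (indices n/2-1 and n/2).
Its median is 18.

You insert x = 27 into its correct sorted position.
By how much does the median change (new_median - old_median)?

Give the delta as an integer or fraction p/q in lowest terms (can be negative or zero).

Old median = 18
After inserting x = 27: new sorted = [0, 12, 18, 23, 27, 34]
New median = 41/2
Delta = 41/2 - 18 = 5/2

Answer: 5/2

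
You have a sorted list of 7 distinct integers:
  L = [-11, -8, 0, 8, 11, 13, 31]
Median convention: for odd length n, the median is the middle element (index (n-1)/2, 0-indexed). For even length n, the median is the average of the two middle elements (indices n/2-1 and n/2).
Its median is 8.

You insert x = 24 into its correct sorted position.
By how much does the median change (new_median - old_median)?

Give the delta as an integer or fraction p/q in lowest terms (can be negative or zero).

Old median = 8
After inserting x = 24: new sorted = [-11, -8, 0, 8, 11, 13, 24, 31]
New median = 19/2
Delta = 19/2 - 8 = 3/2

Answer: 3/2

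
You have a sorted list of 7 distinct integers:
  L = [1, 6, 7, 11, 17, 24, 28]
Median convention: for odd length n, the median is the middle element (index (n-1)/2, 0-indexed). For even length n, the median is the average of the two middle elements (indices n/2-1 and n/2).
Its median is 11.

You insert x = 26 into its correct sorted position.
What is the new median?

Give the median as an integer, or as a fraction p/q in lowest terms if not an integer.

Answer: 14

Derivation:
Old list (sorted, length 7): [1, 6, 7, 11, 17, 24, 28]
Old median = 11
Insert x = 26
Old length odd (7). Middle was index 3 = 11.
New length even (8). New median = avg of two middle elements.
x = 26: 6 elements are < x, 1 elements are > x.
New sorted list: [1, 6, 7, 11, 17, 24, 26, 28]
New median = 14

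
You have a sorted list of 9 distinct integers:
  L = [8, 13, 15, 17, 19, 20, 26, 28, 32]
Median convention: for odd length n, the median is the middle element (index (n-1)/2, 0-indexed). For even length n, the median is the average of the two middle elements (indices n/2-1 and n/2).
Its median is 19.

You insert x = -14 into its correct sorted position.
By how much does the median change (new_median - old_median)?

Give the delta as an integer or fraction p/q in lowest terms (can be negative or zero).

Answer: -1

Derivation:
Old median = 19
After inserting x = -14: new sorted = [-14, 8, 13, 15, 17, 19, 20, 26, 28, 32]
New median = 18
Delta = 18 - 19 = -1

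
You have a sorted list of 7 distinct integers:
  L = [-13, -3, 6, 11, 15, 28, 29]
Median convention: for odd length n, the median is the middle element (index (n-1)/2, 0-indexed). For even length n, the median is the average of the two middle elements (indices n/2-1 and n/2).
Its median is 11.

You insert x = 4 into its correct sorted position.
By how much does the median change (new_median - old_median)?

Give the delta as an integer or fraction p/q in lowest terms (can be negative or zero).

Old median = 11
After inserting x = 4: new sorted = [-13, -3, 4, 6, 11, 15, 28, 29]
New median = 17/2
Delta = 17/2 - 11 = -5/2

Answer: -5/2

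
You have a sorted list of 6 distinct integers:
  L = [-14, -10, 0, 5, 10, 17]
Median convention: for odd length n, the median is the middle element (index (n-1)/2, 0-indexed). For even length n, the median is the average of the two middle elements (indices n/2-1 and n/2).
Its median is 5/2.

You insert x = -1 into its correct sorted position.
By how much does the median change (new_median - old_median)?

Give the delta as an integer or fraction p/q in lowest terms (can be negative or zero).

Answer: -5/2

Derivation:
Old median = 5/2
After inserting x = -1: new sorted = [-14, -10, -1, 0, 5, 10, 17]
New median = 0
Delta = 0 - 5/2 = -5/2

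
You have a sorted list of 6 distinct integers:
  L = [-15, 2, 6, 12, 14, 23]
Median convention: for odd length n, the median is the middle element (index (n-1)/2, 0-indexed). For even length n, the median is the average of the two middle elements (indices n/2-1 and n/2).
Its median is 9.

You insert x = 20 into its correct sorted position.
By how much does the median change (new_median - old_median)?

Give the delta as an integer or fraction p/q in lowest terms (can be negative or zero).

Old median = 9
After inserting x = 20: new sorted = [-15, 2, 6, 12, 14, 20, 23]
New median = 12
Delta = 12 - 9 = 3

Answer: 3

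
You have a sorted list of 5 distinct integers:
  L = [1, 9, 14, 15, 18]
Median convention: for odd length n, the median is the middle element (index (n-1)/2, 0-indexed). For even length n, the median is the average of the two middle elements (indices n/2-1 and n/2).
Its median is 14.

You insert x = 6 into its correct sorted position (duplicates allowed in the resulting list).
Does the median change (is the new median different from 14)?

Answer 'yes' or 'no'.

Answer: yes

Derivation:
Old median = 14
Insert x = 6
New median = 23/2
Changed? yes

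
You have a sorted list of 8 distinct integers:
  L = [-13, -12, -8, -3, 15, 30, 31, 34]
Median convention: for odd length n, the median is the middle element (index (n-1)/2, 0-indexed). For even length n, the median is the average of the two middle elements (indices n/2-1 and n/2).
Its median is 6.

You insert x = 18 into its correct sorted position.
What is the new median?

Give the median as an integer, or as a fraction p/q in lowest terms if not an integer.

Old list (sorted, length 8): [-13, -12, -8, -3, 15, 30, 31, 34]
Old median = 6
Insert x = 18
Old length even (8). Middle pair: indices 3,4 = -3,15.
New length odd (9). New median = single middle element.
x = 18: 5 elements are < x, 3 elements are > x.
New sorted list: [-13, -12, -8, -3, 15, 18, 30, 31, 34]
New median = 15

Answer: 15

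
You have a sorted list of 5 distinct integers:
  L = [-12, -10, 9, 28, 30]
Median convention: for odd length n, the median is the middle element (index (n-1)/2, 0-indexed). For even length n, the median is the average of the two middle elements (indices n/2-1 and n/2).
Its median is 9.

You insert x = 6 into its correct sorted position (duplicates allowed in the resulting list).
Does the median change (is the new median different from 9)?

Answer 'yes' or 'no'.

Old median = 9
Insert x = 6
New median = 15/2
Changed? yes

Answer: yes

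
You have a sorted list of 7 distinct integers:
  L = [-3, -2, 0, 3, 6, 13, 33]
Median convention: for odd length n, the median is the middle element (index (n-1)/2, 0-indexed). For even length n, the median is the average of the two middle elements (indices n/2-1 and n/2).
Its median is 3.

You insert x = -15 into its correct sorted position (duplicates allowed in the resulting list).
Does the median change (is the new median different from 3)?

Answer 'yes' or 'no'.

Answer: yes

Derivation:
Old median = 3
Insert x = -15
New median = 3/2
Changed? yes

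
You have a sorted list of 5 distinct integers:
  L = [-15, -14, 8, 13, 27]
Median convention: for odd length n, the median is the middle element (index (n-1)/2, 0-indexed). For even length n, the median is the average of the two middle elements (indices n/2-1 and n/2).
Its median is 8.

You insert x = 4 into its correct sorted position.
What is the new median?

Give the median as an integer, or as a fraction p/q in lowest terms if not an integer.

Old list (sorted, length 5): [-15, -14, 8, 13, 27]
Old median = 8
Insert x = 4
Old length odd (5). Middle was index 2 = 8.
New length even (6). New median = avg of two middle elements.
x = 4: 2 elements are < x, 3 elements are > x.
New sorted list: [-15, -14, 4, 8, 13, 27]
New median = 6

Answer: 6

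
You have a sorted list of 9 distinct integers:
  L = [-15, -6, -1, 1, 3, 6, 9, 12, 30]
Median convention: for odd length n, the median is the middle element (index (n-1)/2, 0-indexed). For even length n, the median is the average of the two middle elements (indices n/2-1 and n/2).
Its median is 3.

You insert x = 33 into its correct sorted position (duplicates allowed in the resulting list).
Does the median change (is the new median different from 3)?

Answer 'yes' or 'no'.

Old median = 3
Insert x = 33
New median = 9/2
Changed? yes

Answer: yes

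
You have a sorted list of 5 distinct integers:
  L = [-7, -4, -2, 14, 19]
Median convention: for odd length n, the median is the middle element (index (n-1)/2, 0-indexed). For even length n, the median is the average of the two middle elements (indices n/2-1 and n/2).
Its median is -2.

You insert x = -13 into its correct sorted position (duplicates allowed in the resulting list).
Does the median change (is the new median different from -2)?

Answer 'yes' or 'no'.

Answer: yes

Derivation:
Old median = -2
Insert x = -13
New median = -3
Changed? yes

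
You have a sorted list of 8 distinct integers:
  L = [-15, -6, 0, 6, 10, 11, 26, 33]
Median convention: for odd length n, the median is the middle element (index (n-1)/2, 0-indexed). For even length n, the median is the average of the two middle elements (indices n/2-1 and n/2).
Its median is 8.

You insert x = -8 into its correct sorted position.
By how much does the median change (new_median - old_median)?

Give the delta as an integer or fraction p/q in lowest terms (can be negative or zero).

Old median = 8
After inserting x = -8: new sorted = [-15, -8, -6, 0, 6, 10, 11, 26, 33]
New median = 6
Delta = 6 - 8 = -2

Answer: -2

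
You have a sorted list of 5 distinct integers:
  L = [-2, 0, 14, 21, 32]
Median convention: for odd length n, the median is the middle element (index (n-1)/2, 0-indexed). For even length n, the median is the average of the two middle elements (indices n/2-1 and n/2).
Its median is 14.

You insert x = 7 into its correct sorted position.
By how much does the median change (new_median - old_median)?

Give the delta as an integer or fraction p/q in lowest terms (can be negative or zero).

Old median = 14
After inserting x = 7: new sorted = [-2, 0, 7, 14, 21, 32]
New median = 21/2
Delta = 21/2 - 14 = -7/2

Answer: -7/2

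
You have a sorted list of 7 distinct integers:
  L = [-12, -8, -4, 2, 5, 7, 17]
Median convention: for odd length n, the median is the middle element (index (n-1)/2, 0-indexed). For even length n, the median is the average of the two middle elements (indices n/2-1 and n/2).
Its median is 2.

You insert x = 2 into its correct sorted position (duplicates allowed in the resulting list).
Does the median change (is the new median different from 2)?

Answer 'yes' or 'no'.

Answer: no

Derivation:
Old median = 2
Insert x = 2
New median = 2
Changed? no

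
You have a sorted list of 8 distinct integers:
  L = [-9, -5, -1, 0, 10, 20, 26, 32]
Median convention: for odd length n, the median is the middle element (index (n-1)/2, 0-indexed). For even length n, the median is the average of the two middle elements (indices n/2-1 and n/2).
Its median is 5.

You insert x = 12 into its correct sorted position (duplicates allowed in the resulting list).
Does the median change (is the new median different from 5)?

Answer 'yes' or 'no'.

Answer: yes

Derivation:
Old median = 5
Insert x = 12
New median = 10
Changed? yes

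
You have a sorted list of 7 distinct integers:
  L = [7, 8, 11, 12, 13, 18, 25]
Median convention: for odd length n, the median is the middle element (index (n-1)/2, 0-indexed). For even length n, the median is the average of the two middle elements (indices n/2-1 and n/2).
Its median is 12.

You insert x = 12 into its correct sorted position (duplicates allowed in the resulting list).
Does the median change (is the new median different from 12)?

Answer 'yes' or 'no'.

Old median = 12
Insert x = 12
New median = 12
Changed? no

Answer: no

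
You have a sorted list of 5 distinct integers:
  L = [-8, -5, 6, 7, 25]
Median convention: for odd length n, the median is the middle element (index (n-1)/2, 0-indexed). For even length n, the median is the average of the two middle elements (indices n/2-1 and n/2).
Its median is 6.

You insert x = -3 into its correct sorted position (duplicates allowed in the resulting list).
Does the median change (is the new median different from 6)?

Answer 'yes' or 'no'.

Answer: yes

Derivation:
Old median = 6
Insert x = -3
New median = 3/2
Changed? yes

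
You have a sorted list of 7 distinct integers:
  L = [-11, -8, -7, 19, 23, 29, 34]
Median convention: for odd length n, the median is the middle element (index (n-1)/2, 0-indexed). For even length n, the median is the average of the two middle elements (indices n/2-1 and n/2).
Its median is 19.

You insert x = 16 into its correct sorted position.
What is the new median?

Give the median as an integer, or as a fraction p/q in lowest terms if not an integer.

Answer: 35/2

Derivation:
Old list (sorted, length 7): [-11, -8, -7, 19, 23, 29, 34]
Old median = 19
Insert x = 16
Old length odd (7). Middle was index 3 = 19.
New length even (8). New median = avg of two middle elements.
x = 16: 3 elements are < x, 4 elements are > x.
New sorted list: [-11, -8, -7, 16, 19, 23, 29, 34]
New median = 35/2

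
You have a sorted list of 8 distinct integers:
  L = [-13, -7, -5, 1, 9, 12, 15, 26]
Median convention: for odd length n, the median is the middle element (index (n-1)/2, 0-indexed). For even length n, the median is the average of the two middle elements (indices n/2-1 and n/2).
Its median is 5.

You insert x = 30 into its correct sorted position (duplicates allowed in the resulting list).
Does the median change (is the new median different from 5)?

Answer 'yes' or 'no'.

Answer: yes

Derivation:
Old median = 5
Insert x = 30
New median = 9
Changed? yes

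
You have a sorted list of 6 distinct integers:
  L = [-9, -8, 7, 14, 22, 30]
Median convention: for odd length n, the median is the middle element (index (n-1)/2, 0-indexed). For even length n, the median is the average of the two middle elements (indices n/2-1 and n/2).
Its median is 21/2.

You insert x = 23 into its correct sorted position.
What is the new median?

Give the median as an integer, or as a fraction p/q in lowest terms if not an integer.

Old list (sorted, length 6): [-9, -8, 7, 14, 22, 30]
Old median = 21/2
Insert x = 23
Old length even (6). Middle pair: indices 2,3 = 7,14.
New length odd (7). New median = single middle element.
x = 23: 5 elements are < x, 1 elements are > x.
New sorted list: [-9, -8, 7, 14, 22, 23, 30]
New median = 14

Answer: 14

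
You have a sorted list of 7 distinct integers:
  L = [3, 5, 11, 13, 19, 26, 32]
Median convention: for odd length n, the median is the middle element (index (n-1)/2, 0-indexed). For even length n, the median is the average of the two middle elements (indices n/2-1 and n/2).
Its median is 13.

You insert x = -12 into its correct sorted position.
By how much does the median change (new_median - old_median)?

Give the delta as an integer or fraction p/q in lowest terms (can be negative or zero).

Answer: -1

Derivation:
Old median = 13
After inserting x = -12: new sorted = [-12, 3, 5, 11, 13, 19, 26, 32]
New median = 12
Delta = 12 - 13 = -1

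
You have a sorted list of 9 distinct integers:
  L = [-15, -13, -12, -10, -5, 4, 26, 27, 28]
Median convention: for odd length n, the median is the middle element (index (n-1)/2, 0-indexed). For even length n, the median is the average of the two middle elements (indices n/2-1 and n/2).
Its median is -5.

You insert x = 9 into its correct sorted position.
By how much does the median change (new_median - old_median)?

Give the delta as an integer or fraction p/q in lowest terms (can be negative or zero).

Answer: 9/2

Derivation:
Old median = -5
After inserting x = 9: new sorted = [-15, -13, -12, -10, -5, 4, 9, 26, 27, 28]
New median = -1/2
Delta = -1/2 - -5 = 9/2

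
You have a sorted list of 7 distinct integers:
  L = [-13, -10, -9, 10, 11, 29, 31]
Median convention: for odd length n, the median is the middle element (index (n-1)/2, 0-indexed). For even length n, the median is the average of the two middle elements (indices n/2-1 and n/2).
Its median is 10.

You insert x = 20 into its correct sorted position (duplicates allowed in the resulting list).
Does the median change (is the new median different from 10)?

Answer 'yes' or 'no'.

Old median = 10
Insert x = 20
New median = 21/2
Changed? yes

Answer: yes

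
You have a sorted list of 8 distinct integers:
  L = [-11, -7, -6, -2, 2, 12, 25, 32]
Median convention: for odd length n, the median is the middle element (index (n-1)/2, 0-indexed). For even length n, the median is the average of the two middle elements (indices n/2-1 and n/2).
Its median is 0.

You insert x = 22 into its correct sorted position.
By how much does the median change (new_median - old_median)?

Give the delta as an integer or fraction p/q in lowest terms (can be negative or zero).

Answer: 2

Derivation:
Old median = 0
After inserting x = 22: new sorted = [-11, -7, -6, -2, 2, 12, 22, 25, 32]
New median = 2
Delta = 2 - 0 = 2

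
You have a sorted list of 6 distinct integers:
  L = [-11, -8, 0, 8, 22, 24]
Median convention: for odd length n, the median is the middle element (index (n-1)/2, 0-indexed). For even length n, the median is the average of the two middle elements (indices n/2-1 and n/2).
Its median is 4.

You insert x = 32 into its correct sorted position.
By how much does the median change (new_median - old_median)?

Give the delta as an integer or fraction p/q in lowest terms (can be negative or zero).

Old median = 4
After inserting x = 32: new sorted = [-11, -8, 0, 8, 22, 24, 32]
New median = 8
Delta = 8 - 4 = 4

Answer: 4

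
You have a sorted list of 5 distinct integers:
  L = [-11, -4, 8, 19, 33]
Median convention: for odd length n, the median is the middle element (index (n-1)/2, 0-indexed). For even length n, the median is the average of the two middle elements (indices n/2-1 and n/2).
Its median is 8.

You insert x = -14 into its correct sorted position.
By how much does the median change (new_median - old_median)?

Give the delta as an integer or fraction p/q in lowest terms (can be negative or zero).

Old median = 8
After inserting x = -14: new sorted = [-14, -11, -4, 8, 19, 33]
New median = 2
Delta = 2 - 8 = -6

Answer: -6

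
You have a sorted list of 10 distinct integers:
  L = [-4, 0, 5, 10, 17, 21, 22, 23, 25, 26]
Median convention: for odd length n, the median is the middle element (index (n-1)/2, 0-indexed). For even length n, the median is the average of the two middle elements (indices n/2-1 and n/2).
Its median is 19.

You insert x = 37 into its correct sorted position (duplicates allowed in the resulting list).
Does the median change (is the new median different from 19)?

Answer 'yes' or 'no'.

Answer: yes

Derivation:
Old median = 19
Insert x = 37
New median = 21
Changed? yes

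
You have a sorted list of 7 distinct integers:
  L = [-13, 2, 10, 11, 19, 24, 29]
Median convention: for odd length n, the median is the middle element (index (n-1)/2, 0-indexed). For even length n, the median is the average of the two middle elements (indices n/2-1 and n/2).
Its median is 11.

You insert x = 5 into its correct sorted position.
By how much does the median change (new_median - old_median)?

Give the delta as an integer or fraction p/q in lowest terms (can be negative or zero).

Old median = 11
After inserting x = 5: new sorted = [-13, 2, 5, 10, 11, 19, 24, 29]
New median = 21/2
Delta = 21/2 - 11 = -1/2

Answer: -1/2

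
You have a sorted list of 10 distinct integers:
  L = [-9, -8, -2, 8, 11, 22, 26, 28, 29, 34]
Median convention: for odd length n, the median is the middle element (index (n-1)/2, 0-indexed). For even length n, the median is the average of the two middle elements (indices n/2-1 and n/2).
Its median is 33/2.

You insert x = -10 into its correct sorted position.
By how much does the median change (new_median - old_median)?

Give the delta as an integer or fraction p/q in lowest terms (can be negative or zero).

Old median = 33/2
After inserting x = -10: new sorted = [-10, -9, -8, -2, 8, 11, 22, 26, 28, 29, 34]
New median = 11
Delta = 11 - 33/2 = -11/2

Answer: -11/2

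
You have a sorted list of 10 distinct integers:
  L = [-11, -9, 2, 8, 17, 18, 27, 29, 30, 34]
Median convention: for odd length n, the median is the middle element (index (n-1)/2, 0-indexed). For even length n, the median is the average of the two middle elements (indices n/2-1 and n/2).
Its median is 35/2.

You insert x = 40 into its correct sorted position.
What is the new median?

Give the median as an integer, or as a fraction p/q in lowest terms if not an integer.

Answer: 18

Derivation:
Old list (sorted, length 10): [-11, -9, 2, 8, 17, 18, 27, 29, 30, 34]
Old median = 35/2
Insert x = 40
Old length even (10). Middle pair: indices 4,5 = 17,18.
New length odd (11). New median = single middle element.
x = 40: 10 elements are < x, 0 elements are > x.
New sorted list: [-11, -9, 2, 8, 17, 18, 27, 29, 30, 34, 40]
New median = 18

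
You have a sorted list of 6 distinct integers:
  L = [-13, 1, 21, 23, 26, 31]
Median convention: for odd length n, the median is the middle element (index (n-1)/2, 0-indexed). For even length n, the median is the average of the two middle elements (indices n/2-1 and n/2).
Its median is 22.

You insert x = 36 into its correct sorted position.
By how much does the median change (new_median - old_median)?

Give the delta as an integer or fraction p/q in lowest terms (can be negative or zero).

Answer: 1

Derivation:
Old median = 22
After inserting x = 36: new sorted = [-13, 1, 21, 23, 26, 31, 36]
New median = 23
Delta = 23 - 22 = 1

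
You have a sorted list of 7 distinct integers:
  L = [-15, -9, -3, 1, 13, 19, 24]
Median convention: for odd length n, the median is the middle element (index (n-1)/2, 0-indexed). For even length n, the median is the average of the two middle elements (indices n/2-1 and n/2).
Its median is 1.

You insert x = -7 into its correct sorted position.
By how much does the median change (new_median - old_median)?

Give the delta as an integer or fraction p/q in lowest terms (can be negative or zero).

Answer: -2

Derivation:
Old median = 1
After inserting x = -7: new sorted = [-15, -9, -7, -3, 1, 13, 19, 24]
New median = -1
Delta = -1 - 1 = -2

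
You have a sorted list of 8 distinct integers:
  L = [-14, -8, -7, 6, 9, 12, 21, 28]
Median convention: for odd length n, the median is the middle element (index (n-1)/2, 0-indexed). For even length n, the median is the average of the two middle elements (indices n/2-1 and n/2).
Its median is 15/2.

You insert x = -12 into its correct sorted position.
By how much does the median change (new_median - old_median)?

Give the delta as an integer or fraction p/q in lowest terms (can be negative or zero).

Answer: -3/2

Derivation:
Old median = 15/2
After inserting x = -12: new sorted = [-14, -12, -8, -7, 6, 9, 12, 21, 28]
New median = 6
Delta = 6 - 15/2 = -3/2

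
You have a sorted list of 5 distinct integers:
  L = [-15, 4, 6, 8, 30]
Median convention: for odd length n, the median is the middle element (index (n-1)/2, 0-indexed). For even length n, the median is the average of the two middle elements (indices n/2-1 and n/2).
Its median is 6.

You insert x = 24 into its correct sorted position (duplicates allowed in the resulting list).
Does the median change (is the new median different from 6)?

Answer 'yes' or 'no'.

Old median = 6
Insert x = 24
New median = 7
Changed? yes

Answer: yes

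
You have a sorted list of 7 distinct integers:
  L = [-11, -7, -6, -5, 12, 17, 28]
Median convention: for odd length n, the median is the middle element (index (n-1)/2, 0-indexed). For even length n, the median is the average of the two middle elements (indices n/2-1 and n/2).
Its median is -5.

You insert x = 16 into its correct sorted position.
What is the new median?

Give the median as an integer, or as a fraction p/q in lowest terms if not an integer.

Old list (sorted, length 7): [-11, -7, -6, -5, 12, 17, 28]
Old median = -5
Insert x = 16
Old length odd (7). Middle was index 3 = -5.
New length even (8). New median = avg of two middle elements.
x = 16: 5 elements are < x, 2 elements are > x.
New sorted list: [-11, -7, -6, -5, 12, 16, 17, 28]
New median = 7/2

Answer: 7/2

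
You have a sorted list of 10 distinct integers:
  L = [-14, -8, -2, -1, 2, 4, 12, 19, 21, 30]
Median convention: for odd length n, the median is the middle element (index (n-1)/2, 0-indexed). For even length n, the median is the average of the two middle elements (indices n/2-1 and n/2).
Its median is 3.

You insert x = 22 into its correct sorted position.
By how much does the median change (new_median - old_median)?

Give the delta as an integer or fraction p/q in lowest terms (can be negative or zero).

Answer: 1

Derivation:
Old median = 3
After inserting x = 22: new sorted = [-14, -8, -2, -1, 2, 4, 12, 19, 21, 22, 30]
New median = 4
Delta = 4 - 3 = 1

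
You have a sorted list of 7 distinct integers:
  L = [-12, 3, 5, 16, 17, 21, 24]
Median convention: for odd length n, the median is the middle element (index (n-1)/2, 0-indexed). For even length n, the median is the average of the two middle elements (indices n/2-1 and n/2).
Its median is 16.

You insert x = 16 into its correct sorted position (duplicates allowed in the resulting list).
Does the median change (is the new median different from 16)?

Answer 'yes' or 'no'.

Answer: no

Derivation:
Old median = 16
Insert x = 16
New median = 16
Changed? no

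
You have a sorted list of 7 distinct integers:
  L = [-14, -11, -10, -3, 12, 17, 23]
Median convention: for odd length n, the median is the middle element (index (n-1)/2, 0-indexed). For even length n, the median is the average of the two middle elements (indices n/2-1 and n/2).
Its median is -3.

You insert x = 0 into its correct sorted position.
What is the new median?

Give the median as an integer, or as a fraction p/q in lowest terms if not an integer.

Answer: -3/2

Derivation:
Old list (sorted, length 7): [-14, -11, -10, -3, 12, 17, 23]
Old median = -3
Insert x = 0
Old length odd (7). Middle was index 3 = -3.
New length even (8). New median = avg of two middle elements.
x = 0: 4 elements are < x, 3 elements are > x.
New sorted list: [-14, -11, -10, -3, 0, 12, 17, 23]
New median = -3/2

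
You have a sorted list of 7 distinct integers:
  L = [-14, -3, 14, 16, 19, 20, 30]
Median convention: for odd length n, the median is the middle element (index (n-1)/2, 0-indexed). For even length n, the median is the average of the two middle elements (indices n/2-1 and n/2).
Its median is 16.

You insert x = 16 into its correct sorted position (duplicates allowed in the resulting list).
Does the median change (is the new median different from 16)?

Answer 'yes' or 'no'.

Old median = 16
Insert x = 16
New median = 16
Changed? no

Answer: no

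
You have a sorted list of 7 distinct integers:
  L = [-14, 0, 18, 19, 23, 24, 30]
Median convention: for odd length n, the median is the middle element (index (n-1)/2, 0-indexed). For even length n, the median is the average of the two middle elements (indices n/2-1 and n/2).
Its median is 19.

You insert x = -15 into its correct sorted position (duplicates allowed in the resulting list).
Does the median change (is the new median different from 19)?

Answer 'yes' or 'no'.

Answer: yes

Derivation:
Old median = 19
Insert x = -15
New median = 37/2
Changed? yes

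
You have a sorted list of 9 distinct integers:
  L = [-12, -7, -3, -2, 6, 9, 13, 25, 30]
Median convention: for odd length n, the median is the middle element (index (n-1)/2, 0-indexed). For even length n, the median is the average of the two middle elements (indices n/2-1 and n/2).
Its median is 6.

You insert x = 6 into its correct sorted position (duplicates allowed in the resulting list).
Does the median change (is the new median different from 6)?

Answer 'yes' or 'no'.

Old median = 6
Insert x = 6
New median = 6
Changed? no

Answer: no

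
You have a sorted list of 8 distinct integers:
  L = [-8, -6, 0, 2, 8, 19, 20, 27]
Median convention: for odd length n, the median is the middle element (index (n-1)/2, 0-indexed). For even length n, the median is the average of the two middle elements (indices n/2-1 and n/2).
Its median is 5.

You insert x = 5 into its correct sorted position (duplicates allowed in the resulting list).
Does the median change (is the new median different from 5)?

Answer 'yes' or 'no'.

Old median = 5
Insert x = 5
New median = 5
Changed? no

Answer: no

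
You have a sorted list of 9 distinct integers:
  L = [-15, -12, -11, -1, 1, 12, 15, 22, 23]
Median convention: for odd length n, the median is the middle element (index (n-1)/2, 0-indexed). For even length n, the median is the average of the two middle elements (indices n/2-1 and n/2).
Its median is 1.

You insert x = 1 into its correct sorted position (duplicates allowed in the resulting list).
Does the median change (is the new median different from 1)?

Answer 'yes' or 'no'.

Answer: no

Derivation:
Old median = 1
Insert x = 1
New median = 1
Changed? no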